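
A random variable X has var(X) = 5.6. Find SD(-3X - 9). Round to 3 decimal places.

var(-3X - 9) = (-3)²·5.6 = 50.4
SD(-3X - 9) = √50.4 ≈ 7.099

7.099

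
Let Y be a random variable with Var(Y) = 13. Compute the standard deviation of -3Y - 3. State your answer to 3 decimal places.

10.817

Var(-3Y - 3) = (-3)²·13 = 117
sd(-3Y - 3) = √117 ≈ 10.817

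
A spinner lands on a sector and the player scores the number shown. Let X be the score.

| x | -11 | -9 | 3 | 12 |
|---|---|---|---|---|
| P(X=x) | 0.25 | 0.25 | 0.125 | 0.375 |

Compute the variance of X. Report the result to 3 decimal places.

105.609

E[X] = (-11)(0.25) + (-9)(0.25) + (3)(0.125) + (12)(0.375) = -0.125
E[X²] = (-11)²(0.25) + (-9)²(0.25) + (3)²(0.125) + (12)²(0.375) = 105.625
var(X) = E[X²] − (E[X])² = 105.625 − (-0.125)² = 105.609375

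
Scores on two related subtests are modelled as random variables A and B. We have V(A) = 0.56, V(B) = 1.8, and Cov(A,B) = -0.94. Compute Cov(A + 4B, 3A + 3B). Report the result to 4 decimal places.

9.1800

Cov(A + 4B, 3A + 3B) = (1)(3)V(A) + (4)(3)V(B) + [(1)(3) + (4)(3)]Cov(A,B)
= 3·0.56 + 12·1.8 + 15·-0.94 = 9.18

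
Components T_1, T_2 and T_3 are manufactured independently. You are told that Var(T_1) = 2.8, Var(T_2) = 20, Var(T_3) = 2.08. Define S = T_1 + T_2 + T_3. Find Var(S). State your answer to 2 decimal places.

By independence, Var(S) = (1)²Var(T_1) + (1)²Var(T_2) + (1)²Var(T_3)
= (1)²·2.8 + (1)²·20 + (1)²·2.08 = 24.88

24.88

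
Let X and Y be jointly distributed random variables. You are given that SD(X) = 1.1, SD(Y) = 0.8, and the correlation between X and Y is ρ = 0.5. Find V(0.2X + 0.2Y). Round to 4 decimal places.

V(X) = (1.1)² = 1.21;  V(Y) = (0.8)² = 0.64
cov(X,Y) = ρ·SD(X)·SD(Y) = 0.5·1.1·0.8 = 0.44
V(0.2X + 0.2Y) = (0.2)²·V(X) + (0.2)²·V(Y) + 2·(0.2)·(0.2)·cov(X,Y)
= 0.04·1.21 + 0.04·0.64 + 0.08·0.44 = 0.1092

0.1092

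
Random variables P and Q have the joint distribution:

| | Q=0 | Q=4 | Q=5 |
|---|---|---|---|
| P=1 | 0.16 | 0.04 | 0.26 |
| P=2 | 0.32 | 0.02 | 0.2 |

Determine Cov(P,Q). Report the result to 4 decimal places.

-0.2916

E[P] = 1.54,  E[Q] = 2.54
E[PQ] = 3.62
Cov(P,Q) = E[PQ] − E[P]E[Q] = 3.62 − (1.54)(2.54) = -0.2916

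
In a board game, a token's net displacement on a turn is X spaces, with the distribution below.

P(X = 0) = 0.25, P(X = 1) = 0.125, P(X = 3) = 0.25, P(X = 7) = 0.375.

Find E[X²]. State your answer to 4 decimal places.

20.7500

E[X²] = (0)²(0.25) + (1)²(0.125) + (3)²(0.25) + (7)²(0.375) = 20.75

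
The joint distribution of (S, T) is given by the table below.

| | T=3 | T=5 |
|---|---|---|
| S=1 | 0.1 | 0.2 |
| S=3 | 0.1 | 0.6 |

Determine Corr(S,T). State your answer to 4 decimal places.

E[S] = 2.4,  E[T] = 4.6
E[ST] = 11.2
Cov(S,T) = E[ST] − E[S]E[T] = 11.2 − (2.4)(4.6) = 0.16
Var(S) = 0.84,  Var(T) = 0.64
ρ = 0.16 / √(0.84·0.64) ≈ 0.2182

0.2182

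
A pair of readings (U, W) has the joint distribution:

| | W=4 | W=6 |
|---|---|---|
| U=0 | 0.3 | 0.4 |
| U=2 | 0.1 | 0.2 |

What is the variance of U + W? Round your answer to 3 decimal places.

1.960

E[U] = 0.6,  E[W] = 5.2,  E[UW] = 3.2
V(U) = 1.2 − (0.6)² = 0.84;  V(W) = 28 − (5.2)² = 0.96
Cov(U,W) = 3.2 − (0.6)(5.2) = 0.08
V(U + W) = (1)²·0.84 + (1)²·0.96 + 2·(1)·(1)·0.08 = 1.96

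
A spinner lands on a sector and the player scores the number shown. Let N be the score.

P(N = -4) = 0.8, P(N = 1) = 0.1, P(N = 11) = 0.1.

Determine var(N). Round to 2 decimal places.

E[N] = (-4)(0.8) + (1)(0.1) + (11)(0.1) = -2
E[N²] = (-4)²(0.8) + (1)²(0.1) + (11)²(0.1) = 25
var(N) = E[N²] − (E[N])² = 25 − (-2)² = 21

21.00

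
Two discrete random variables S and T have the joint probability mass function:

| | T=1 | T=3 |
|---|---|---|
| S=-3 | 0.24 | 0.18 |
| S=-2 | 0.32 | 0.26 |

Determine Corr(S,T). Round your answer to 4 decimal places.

0.0196

E[S] = -2.42,  E[T] = 1.88
E[ST] = -4.54
Cov(S,T) = E[ST] − E[S]E[T] = -4.54 − (-2.42)(1.88) = 0.0096
Var(S) = 0.2436,  Var(T) = 0.9856
ρ = 0.0096 / √(0.2436·0.9856) ≈ 0.0196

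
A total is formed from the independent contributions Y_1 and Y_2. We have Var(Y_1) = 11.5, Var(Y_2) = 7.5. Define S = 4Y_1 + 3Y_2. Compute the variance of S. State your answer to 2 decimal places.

By independence, Var(S) = (4)²Var(Y_1) + (3)²Var(Y_2)
= (4)²·11.5 + (3)²·7.5 = 251.5

251.50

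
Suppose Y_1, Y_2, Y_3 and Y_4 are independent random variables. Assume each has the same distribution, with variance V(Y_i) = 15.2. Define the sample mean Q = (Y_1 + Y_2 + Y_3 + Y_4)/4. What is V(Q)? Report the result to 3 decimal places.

3.800

By independence, V(Q) = (0.25)²V(Y_1) + (0.25)²V(Y_2) + (0.25)²V(Y_3) + (0.25)²V(Y_4)
= (0.25)²·15.2 + (0.25)²·15.2 + (0.25)²·15.2 + (0.25)²·15.2 = 3.8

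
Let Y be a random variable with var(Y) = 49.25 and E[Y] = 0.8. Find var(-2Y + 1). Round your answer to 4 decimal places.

197.0000

var(-2Y + 1) = (-2)²·var(Y) = 4·49.25 = 197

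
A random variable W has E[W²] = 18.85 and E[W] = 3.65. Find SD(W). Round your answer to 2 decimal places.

var(W) = 18.85 − (3.65)² = 5.5275
SD(W) = √5.5275 ≈ 2.35

2.35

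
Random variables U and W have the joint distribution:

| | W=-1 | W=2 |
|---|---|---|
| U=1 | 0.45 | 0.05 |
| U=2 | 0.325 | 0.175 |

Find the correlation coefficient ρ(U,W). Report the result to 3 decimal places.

E[U] = 1.5,  E[W] = -0.325
E[UW] = -0.3
Cov(U,W) = E[UW] − E[U]E[W] = -0.3 − (1.5)(-0.325) = 0.1875
var(U) = 0.25,  var(W) = 1.569375
ρ = 0.1875 / √(0.25·1.569375) ≈ 0.299

0.299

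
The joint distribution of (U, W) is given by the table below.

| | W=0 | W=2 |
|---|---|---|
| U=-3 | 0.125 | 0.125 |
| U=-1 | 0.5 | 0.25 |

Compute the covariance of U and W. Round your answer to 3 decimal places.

E[U] = -1.5,  E[W] = 0.75
E[UW] = -1.25
Cov(U,W) = E[UW] − E[U]E[W] = -1.25 − (-1.5)(0.75) = -0.125

-0.125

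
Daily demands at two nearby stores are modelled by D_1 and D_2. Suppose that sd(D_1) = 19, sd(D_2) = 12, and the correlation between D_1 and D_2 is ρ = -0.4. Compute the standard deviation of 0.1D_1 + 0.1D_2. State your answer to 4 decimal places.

1.7961

var(D_1) = (19)² = 361;  var(D_2) = (12)² = 144
Cov(D_1,D_2) = ρ·sd(D_1)·sd(D_2) = -0.4·19·12 = -91.2
var(0.1D_1 + 0.1D_2) = (0.1)²·var(D_1) + (0.1)²·var(D_2) + 2·(0.1)·(0.1)·Cov(D_1,D_2)
= 0.01·361 + 0.01·144 + 0.02·-91.2 = 3.226
sd(0.1D_1 + 0.1D_2) = √3.226 ≈ 1.7961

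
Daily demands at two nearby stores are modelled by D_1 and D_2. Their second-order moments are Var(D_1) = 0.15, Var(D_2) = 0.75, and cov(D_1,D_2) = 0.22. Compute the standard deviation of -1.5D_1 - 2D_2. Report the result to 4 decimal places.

2.1581

Var(-1.5D_1 - 2D_2) = (-1.5)²·Var(D_1) + (-2)²·Var(D_2) + 2·(-1.5)·(-2)·cov(D_1,D_2)
= 2.25·0.15 + 4·0.75 + 6·0.22 = 4.6575
σ(-1.5D_1 - 2D_2) = √4.6575 ≈ 2.1581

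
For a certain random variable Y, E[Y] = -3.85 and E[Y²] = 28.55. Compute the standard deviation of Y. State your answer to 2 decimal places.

3.71

Var(Y) = 28.55 − (-3.85)² = 13.7275
sd(Y) = √13.7275 ≈ 3.71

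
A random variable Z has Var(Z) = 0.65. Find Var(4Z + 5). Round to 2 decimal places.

Var(4Z + 5) = (4)²·Var(Z) = 16·0.65 = 10.4

10.40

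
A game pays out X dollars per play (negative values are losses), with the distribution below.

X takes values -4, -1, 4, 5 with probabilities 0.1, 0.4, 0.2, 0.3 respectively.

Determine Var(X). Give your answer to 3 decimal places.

10.450

E[X] = (-4)(0.1) + (-1)(0.4) + (4)(0.2) + (5)(0.3) = 1.5
E[X²] = (-4)²(0.1) + (-1)²(0.4) + (4)²(0.2) + (5)²(0.3) = 12.7
Var(X) = E[X²] − (E[X])² = 12.7 − (1.5)² = 10.45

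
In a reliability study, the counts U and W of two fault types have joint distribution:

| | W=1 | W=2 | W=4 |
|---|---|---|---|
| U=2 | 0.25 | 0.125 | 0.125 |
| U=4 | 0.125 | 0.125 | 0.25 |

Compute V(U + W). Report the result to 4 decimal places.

3.4844

E[U] = 3,  E[W] = 2.375,  E[UW] = 7.5
V(U) = 10 − (3)² = 1;  V(W) = 7.375 − (2.375)² = 1.734375
cov(U,W) = 7.5 − (3)(2.375) = 0.375
V(U + W) = (1)²·1 + (1)²·1.734375 + 2·(1)·(1)·0.375 = 3.484375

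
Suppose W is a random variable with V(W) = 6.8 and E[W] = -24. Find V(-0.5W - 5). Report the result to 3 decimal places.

1.700

V(-0.5W - 5) = (-0.5)²·V(W) = 0.25·6.8 = 1.7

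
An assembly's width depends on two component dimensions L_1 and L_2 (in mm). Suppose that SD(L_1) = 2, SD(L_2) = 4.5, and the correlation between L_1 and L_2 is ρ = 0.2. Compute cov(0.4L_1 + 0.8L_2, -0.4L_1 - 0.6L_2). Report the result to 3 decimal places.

-11.368

var(L_1) = (2)² = 4;  var(L_2) = (4.5)² = 20.25
cov(L_1,L_2) = ρ·SD(L_1)·SD(L_2) = 0.2·2·4.5 = 1.8
cov(0.4L_1 + 0.8L_2, -0.4L_1 - 0.6L_2) = (0.4)(-0.4)var(L_1) + (0.8)(-0.6)var(L_2) + [(0.4)(-0.6) + (0.8)(-0.4)]cov(L_1,L_2)
= -0.16·4 + -0.48·20.25 + -0.56·1.8 = -11.368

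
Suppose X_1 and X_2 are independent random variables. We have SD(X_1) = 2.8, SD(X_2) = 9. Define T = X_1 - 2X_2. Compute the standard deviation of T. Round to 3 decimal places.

Var(X_1) = 7.84, Var(X_2) = 81
By independence, Var(T) = (1)²Var(X_1) + (-2)²Var(X_2)
= (1)²·7.84 + (-2)²·81 = 331.84
SD(T) = √331.84 ≈ 18.216

18.216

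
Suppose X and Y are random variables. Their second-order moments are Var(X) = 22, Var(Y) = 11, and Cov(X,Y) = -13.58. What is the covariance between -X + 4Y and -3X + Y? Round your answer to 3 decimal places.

Cov(-X + 4Y, -3X + Y) = (-1)(-3)Var(X) + (4)(1)Var(Y) + [(-1)(1) + (4)(-3)]Cov(X,Y)
= 3·22 + 4·11 + -13·-13.58 = 286.54

286.540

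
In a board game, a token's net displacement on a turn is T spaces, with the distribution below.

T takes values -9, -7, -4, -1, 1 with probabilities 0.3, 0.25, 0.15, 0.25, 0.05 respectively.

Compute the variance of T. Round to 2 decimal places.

E[T] = (-9)(0.3) + (-7)(0.25) + (-4)(0.15) + (-1)(0.25) + (1)(0.05) = -5.25
E[T²] = (-9)²(0.3) + (-7)²(0.25) + (-4)²(0.15) + (-1)²(0.25) + (1)²(0.05) = 39.25
var(T) = E[T²] − (E[T])² = 39.25 − (-5.25)² = 11.6875

11.69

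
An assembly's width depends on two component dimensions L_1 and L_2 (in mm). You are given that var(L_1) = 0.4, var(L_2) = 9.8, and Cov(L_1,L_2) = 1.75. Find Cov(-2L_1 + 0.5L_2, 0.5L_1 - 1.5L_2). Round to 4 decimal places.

-2.0625

Cov(-2L_1 + 0.5L_2, 0.5L_1 - 1.5L_2) = (-2)(0.5)var(L_1) + (0.5)(-1.5)var(L_2) + [(-2)(-1.5) + (0.5)(0.5)]Cov(L_1,L_2)
= -1·0.4 + -0.75·9.8 + 3.25·1.75 = -2.0625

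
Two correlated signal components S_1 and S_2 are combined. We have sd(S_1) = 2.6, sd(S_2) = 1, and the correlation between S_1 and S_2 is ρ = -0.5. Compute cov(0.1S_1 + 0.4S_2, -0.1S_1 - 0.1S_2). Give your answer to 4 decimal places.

V(S_1) = (2.6)² = 6.76;  V(S_2) = (1)² = 1
cov(S_1,S_2) = ρ·sd(S_1)·sd(S_2) = -0.5·2.6·1 = -1.3
cov(0.1S_1 + 0.4S_2, -0.1S_1 - 0.1S_2) = (0.1)(-0.1)V(S_1) + (0.4)(-0.1)V(S_2) + [(0.1)(-0.1) + (0.4)(-0.1)]cov(S_1,S_2)
= -0.01·6.76 + -0.04·1 + -0.05·-1.3 = -0.0426

-0.0426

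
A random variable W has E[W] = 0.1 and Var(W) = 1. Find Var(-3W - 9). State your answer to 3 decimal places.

9.000

Var(-3W - 9) = (-3)²·Var(W) = 9·1 = 9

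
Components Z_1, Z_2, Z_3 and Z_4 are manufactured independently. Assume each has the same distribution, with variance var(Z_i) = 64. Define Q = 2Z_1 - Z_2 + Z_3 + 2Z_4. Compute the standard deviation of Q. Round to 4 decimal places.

By independence, var(Q) = (2)²var(Z_1) + (-1)²var(Z_2) + (1)²var(Z_3) + (2)²var(Z_4)
= (2)²·64 + (-1)²·64 + (1)²·64 + (2)²·64 = 640
σ(Q) = √640 ≈ 25.2982

25.2982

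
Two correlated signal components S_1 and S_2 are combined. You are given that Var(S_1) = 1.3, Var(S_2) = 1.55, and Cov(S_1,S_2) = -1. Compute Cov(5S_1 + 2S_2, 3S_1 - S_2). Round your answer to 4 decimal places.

15.4000

Cov(5S_1 + 2S_2, 3S_1 - S_2) = (5)(3)Var(S_1) + (2)(-1)Var(S_2) + [(5)(-1) + (2)(3)]Cov(S_1,S_2)
= 15·1.3 + -2·1.55 + 1·-1 = 15.4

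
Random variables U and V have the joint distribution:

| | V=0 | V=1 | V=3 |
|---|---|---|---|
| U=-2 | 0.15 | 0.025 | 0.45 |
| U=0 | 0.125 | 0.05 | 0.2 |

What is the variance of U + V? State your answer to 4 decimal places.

2.3244

E[U] = -1.25,  E[V] = 2.025,  E[UV] = -2.75
Var(U) = 2.5 − (-1.25)² = 0.9375;  Var(V) = 5.925 − (2.025)² = 1.824375
Cov(U,V) = -2.75 − (-1.25)(2.025) = -0.21875
Var(U + V) = (1)²·0.9375 + (1)²·1.824375 + 2·(1)·(1)·-0.21875 = 2.324375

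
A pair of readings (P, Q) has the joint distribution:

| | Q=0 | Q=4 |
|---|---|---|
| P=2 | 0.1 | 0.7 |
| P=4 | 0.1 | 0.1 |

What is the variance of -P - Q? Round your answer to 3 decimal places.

2.240

E[P] = 2.4,  E[Q] = 3.2,  E[PQ] = 7.2
V(P) = 6.4 − (2.4)² = 0.64;  V(Q) = 12.8 − (3.2)² = 2.56
Cov(P,Q) = 7.2 − (2.4)(3.2) = -0.48
V(-P - Q) = (-1)²·0.64 + (-1)²·2.56 + 2·(-1)·(-1)·-0.48 = 2.24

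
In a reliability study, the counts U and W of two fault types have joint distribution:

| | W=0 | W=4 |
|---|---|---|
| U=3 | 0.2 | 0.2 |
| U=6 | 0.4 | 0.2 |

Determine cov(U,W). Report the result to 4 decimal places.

E[U] = 4.8,  E[W] = 1.6
E[UW] = 7.2
cov(U,W) = E[UW] − E[U]E[W] = 7.2 − (4.8)(1.6) = -0.48

-0.4800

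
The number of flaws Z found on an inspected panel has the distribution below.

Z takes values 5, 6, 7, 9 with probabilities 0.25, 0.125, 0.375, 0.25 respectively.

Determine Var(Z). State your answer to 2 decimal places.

2.11

E[Z] = (5)(0.25) + (6)(0.125) + (7)(0.375) + (9)(0.25) = 6.875
E[Z²] = (5)²(0.25) + (6)²(0.125) + (7)²(0.375) + (9)²(0.25) = 49.375
Var(Z) = E[Z²] − (E[Z])² = 49.375 − (6.875)² = 2.109375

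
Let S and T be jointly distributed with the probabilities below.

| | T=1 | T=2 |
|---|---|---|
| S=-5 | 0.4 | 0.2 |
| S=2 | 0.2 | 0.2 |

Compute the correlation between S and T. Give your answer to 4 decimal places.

0.1667

E[S] = -2.2,  E[T] = 1.4
E[ST] = -2.8
Cov(S,T) = E[ST] − E[S]E[T] = -2.8 − (-2.2)(1.4) = 0.28
var(S) = 11.76,  var(T) = 0.24
ρ = 0.28 / √(11.76·0.24) ≈ 0.1667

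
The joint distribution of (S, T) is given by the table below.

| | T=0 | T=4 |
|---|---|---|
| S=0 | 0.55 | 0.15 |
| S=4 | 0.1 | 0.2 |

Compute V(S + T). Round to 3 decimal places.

E[S] = 1.2,  E[T] = 1.4,  E[ST] = 3.2
V(S) = 4.8 − (1.2)² = 3.36;  V(T) = 5.6 − (1.4)² = 3.64
cov(S,T) = 3.2 − (1.2)(1.4) = 1.52
V(S + T) = (1)²·3.36 + (1)²·3.64 + 2·(1)·(1)·1.52 = 10.04

10.040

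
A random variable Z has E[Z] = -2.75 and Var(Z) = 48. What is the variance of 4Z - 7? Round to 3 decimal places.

768.000

Var(4Z - 7) = (4)²·Var(Z) = 16·48 = 768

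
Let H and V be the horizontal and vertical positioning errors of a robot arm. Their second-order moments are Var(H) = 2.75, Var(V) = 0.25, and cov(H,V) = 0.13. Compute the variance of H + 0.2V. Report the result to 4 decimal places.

2.8120

Var(H + 0.2V) = (1)²·Var(H) + (0.2)²·Var(V) + 2·(1)·(0.2)·cov(H,V)
= 1·2.75 + 0.04·0.25 + 0.4·0.13 = 2.812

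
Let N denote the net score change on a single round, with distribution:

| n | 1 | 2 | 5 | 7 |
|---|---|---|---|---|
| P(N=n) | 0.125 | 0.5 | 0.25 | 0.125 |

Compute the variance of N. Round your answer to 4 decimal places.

E[N] = (1)(0.125) + (2)(0.5) + (5)(0.25) + (7)(0.125) = 3.25
E[N²] = (1)²(0.125) + (2)²(0.5) + (5)²(0.25) + (7)²(0.125) = 14.5
Var(N) = E[N²] − (E[N])² = 14.5 − (3.25)² = 3.9375

3.9375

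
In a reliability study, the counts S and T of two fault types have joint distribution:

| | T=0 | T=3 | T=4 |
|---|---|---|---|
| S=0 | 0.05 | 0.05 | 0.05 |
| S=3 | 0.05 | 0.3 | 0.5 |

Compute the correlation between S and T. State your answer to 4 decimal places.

0.3269

E[S] = 2.55,  E[T] = 3.25
E[ST] = 8.7
Cov(S,T) = E[ST] − E[S]E[T] = 8.7 − (2.55)(3.25) = 0.4125
Var(S) = 1.1475,  Var(T) = 1.3875
ρ = 0.4125 / √(1.1475·1.3875) ≈ 0.3269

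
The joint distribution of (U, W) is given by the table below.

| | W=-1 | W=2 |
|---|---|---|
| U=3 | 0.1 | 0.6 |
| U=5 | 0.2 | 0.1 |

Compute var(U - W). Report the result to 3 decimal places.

E[U] = 3.6,  E[W] = 1.1,  E[UW] = 3.3
var(U) = 13.8 − (3.6)² = 0.84;  var(W) = 3.1 − (1.1)² = 1.89
Cov(U,W) = 3.3 − (3.6)(1.1) = -0.66
var(U - W) = (1)²·0.84 + (-1)²·1.89 + 2·(1)·(-1)·-0.66 = 4.05

4.050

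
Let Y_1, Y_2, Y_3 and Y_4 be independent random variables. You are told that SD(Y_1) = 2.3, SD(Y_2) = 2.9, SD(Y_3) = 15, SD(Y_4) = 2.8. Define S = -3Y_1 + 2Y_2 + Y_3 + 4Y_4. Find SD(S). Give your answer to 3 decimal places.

20.777

var(Y_1) = 5.29, var(Y_2) = 8.41, var(Y_3) = 225, var(Y_4) = 7.84
By independence, var(S) = (-3)²var(Y_1) + (2)²var(Y_2) + (1)²var(Y_3) + (4)²var(Y_4)
= (-3)²·5.29 + (2)²·8.41 + (1)²·225 + (4)²·7.84 = 431.69
SD(S) = √431.69 ≈ 20.777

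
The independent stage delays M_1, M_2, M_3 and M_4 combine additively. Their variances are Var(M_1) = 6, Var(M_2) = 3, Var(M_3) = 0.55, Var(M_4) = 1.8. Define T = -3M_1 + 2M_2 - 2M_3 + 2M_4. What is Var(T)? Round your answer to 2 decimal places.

By independence, Var(T) = (-3)²Var(M_1) + (2)²Var(M_2) + (-2)²Var(M_3) + (2)²Var(M_4)
= (-3)²·6 + (2)²·3 + (-2)²·0.55 + (2)²·1.8 = 75.4

75.40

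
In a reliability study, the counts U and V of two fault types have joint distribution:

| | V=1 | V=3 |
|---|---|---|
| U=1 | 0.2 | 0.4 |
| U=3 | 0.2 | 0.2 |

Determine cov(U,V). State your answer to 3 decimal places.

-0.160

E[U] = 1.8,  E[V] = 2.2
E[UV] = 3.8
cov(U,V) = E[UV] − E[U]E[V] = 3.8 − (1.8)(2.2) = -0.16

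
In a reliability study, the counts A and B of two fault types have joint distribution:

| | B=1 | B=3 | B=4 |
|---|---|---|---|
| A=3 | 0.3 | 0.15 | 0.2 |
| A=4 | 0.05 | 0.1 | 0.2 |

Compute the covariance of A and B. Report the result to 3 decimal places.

E[A] = 3.35,  E[B] = 2.7
E[AB] = 9.25
cov(A,B) = E[AB] − E[A]E[B] = 9.25 − (3.35)(2.7) = 0.205

0.205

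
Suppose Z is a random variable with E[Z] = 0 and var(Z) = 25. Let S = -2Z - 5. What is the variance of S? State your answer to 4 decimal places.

var(-2Z - 5) = (-2)²·var(Z) = 4·25 = 100

100.0000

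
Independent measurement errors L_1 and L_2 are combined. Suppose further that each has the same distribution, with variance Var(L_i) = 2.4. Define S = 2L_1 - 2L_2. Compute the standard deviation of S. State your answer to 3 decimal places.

By independence, Var(S) = (2)²Var(L_1) + (-2)²Var(L_2)
= (2)²·2.4 + (-2)²·2.4 = 19.2
σ(S) = √19.2 ≈ 4.382

4.382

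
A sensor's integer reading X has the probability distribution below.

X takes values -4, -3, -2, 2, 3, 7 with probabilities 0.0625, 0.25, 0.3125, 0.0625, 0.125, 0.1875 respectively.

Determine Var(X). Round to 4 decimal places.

15.0273

E[X] = (-4)(0.0625) + (-3)(0.25) + (-2)(0.3125) + (2)(0.0625) + (3)(0.125) + (7)(0.1875) = 0.1875
E[X²] = (-4)²(0.0625) + (-3)²(0.25) + (-2)²(0.3125) + (2)²(0.0625) + (3)²(0.125) + (7)²(0.1875) = 15.0625
Var(X) = E[X²] − (E[X])² = 15.0625 − (0.1875)² = 15.02734375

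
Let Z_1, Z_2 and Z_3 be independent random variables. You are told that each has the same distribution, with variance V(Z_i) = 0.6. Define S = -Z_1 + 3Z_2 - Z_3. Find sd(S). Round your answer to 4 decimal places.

2.5690

By independence, V(S) = (-1)²V(Z_1) + (3)²V(Z_2) + (-1)²V(Z_3)
= (-1)²·0.6 + (3)²·0.6 + (-1)²·0.6 = 6.6
sd(S) = √6.6 ≈ 2.5690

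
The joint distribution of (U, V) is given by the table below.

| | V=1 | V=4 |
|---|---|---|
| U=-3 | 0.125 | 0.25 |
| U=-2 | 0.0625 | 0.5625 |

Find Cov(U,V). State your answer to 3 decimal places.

0.164

E[U] = -2.375,  E[V] = 3.4375
E[UV] = -8
Cov(U,V) = E[UV] − E[U]E[V] = -8 − (-2.375)(3.4375) = 0.1640625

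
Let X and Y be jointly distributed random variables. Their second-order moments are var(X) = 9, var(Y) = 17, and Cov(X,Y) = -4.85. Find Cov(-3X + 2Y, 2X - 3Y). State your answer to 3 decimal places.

-219.050

Cov(-3X + 2Y, 2X - 3Y) = (-3)(2)var(X) + (2)(-3)var(Y) + [(-3)(-3) + (2)(2)]Cov(X,Y)
= -6·9 + -6·17 + 13·-4.85 = -219.05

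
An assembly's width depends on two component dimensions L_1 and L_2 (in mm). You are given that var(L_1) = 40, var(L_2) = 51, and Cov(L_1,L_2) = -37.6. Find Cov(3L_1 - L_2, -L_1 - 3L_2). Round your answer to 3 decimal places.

333.800

Cov(3L_1 - L_2, -L_1 - 3L_2) = (3)(-1)var(L_1) + (-1)(-3)var(L_2) + [(3)(-3) + (-1)(-1)]Cov(L_1,L_2)
= -3·40 + 3·51 + -8·-37.6 = 333.8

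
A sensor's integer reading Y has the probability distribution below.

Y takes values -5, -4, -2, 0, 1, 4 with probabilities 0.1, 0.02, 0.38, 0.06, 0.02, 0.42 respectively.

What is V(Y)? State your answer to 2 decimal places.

10.95

E[Y] = (-5)(0.1) + (-4)(0.02) + (-2)(0.38) + (0)(0.06) + (1)(0.02) + (4)(0.42) = 0.36
E[Y²] = (-5)²(0.1) + (-4)²(0.02) + (-2)²(0.38) + (0)²(0.06) + (1)²(0.02) + (4)²(0.42) = 11.08
V(Y) = E[Y²] − (E[Y])² = 11.08 − (0.36)² = 10.9504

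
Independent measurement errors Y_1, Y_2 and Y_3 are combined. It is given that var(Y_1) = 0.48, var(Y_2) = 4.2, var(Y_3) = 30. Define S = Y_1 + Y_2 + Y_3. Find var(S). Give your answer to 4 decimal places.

By independence, var(S) = (1)²var(Y_1) + (1)²var(Y_2) + (1)²var(Y_3)
= (1)²·0.48 + (1)²·4.2 + (1)²·30 = 34.68

34.6800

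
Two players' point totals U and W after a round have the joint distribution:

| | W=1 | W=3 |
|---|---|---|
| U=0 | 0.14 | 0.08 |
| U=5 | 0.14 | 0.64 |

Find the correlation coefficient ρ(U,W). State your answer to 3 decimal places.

E[U] = 3.9,  E[W] = 2.44
E[UW] = 10.3
cov(U,W) = E[UW] − E[U]E[W] = 10.3 − (3.9)(2.44) = 0.784
var(U) = 4.29,  var(W) = 0.8064
ρ = 0.784 / √(4.29·0.8064) ≈ 0.422

0.422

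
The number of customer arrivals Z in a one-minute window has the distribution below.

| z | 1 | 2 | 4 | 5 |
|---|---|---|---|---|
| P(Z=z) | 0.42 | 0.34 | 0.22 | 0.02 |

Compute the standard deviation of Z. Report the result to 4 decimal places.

E[Z] = (1)(0.42) + (2)(0.34) + (4)(0.22) + (5)(0.02) = 2.08
E[Z²] = (1)²(0.42) + (2)²(0.34) + (4)²(0.22) + (5)²(0.02) = 5.8
Var(Z) = E[Z²] − (E[Z])² = 5.8 − (2.08)² = 1.4736
SD(Z) = √1.4736 ≈ 1.2139

1.2139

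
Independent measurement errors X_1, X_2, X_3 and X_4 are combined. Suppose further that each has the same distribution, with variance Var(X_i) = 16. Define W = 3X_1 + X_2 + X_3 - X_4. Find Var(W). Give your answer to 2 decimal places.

192.00

By independence, Var(W) = (3)²Var(X_1) + (1)²Var(X_2) + (1)²Var(X_3) + (-1)²Var(X_4)
= (3)²·16 + (1)²·16 + (1)²·16 + (-1)²·16 = 192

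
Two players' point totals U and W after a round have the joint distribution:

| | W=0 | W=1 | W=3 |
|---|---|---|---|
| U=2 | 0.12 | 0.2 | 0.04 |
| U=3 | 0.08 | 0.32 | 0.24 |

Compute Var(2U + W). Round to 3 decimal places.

E[U] = 2.64,  E[W] = 1.36,  E[UW] = 3.76
Var(U) = 7.2 − (2.64)² = 0.2304;  Var(W) = 3.04 − (1.36)² = 1.1904
Cov(U,W) = 3.76 − (2.64)(1.36) = 0.1696
Var(2U + W) = (2)²·0.2304 + (1)²·1.1904 + 2·(2)·(1)·0.1696 = 2.7904

2.790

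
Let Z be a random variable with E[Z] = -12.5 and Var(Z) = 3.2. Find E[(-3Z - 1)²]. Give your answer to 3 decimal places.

1361.050

E[-3Z - 1] = -3·-12.5 − 1 = 36.5
Var(-3Z - 1) = (-3)²·3.2 = 28.8
E[(-3Z - 1)²] = Var((-3Z - 1)) + (E[(-3Z - 1)])² = 28.8 + (36.5)² = 1361.05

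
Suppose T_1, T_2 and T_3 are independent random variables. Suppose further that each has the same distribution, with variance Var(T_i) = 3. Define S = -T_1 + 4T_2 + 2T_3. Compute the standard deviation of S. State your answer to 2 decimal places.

7.94

By independence, Var(S) = (-1)²Var(T_1) + (4)²Var(T_2) + (2)²Var(T_3)
= (-1)²·3 + (4)²·3 + (2)²·3 = 63
SD(S) = √63 ≈ 7.94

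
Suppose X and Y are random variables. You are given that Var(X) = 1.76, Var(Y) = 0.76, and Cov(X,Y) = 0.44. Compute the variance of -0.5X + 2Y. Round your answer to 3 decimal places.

2.600

Var(-0.5X + 2Y) = (-0.5)²·Var(X) + (2)²·Var(Y) + 2·(-0.5)·(2)·Cov(X,Y)
= 0.25·1.76 + 4·0.76 + -2·0.44 = 2.6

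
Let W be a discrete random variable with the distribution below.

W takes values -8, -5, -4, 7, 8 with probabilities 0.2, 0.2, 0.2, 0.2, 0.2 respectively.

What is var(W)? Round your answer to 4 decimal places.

43.4400

E[W] = (-8)(0.2) + (-5)(0.2) + (-4)(0.2) + (7)(0.2) + (8)(0.2) = -0.4
E[W²] = (-8)²(0.2) + (-5)²(0.2) + (-4)²(0.2) + (7)²(0.2) + (8)²(0.2) = 43.6
var(W) = E[W²] − (E[W])² = 43.6 − (-0.4)² = 43.44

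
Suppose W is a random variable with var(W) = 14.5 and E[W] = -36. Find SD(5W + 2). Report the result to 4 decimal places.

19.0394

var(5W + 2) = (5)²·14.5 = 362.5
SD(5W + 2) = √362.5 ≈ 19.0394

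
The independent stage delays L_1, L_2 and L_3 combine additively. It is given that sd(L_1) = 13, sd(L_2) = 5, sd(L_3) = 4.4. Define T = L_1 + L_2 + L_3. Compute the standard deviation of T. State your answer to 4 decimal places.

14.6068

V(L_1) = 169, V(L_2) = 25, V(L_3) = 19.36
By independence, V(T) = (1)²V(L_1) + (1)²V(L_2) + (1)²V(L_3)
= (1)²·169 + (1)²·25 + (1)²·19.36 = 213.36
sd(T) = √213.36 ≈ 14.6068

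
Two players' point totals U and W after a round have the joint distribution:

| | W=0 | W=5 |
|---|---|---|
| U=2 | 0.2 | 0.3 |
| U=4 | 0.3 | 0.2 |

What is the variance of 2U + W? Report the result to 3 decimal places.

8.250

E[U] = 3,  E[W] = 2.5,  E[UW] = 7
V(U) = 10 − (3)² = 1;  V(W) = 12.5 − (2.5)² = 6.25
cov(U,W) = 7 − (3)(2.5) = -0.5
V(2U + W) = (2)²·1 + (1)²·6.25 + 2·(2)·(1)·-0.5 = 8.25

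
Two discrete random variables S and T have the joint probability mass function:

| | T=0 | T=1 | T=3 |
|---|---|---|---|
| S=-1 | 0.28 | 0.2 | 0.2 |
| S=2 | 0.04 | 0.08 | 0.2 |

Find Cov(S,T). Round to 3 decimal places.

0.619

E[S] = -0.04,  E[T] = 1.48
E[ST] = 0.56
Cov(S,T) = E[ST] − E[S]E[T] = 0.56 − (-0.04)(1.48) = 0.6192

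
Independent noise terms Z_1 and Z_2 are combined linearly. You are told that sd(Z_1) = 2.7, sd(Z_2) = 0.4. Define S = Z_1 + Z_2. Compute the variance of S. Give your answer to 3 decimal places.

7.450

V(Z_1) = 7.29, V(Z_2) = 0.16
By independence, V(S) = (1)²V(Z_1) + (1)²V(Z_2)
= (1)²·7.29 + (1)²·0.16 = 7.45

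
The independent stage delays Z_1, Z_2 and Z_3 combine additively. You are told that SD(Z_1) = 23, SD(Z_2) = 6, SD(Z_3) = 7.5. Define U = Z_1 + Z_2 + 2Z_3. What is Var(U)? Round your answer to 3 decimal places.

Var(Z_1) = 529, Var(Z_2) = 36, Var(Z_3) = 56.25
By independence, Var(U) = (1)²Var(Z_1) + (1)²Var(Z_2) + (2)²Var(Z_3)
= (1)²·529 + (1)²·36 + (2)²·56.25 = 790

790.000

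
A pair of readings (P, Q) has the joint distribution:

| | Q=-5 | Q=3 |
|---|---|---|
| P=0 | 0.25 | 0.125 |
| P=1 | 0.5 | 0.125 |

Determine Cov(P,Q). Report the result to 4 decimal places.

-0.2500

E[P] = 0.625,  E[Q] = -3
E[PQ] = -2.125
Cov(P,Q) = E[PQ] − E[P]E[Q] = -2.125 − (0.625)(-3) = -0.25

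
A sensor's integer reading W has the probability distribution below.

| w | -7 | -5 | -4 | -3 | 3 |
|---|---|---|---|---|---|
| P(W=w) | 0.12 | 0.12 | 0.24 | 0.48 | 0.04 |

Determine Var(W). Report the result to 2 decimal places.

3.56

E[W] = (-7)(0.12) + (-5)(0.12) + (-4)(0.24) + (-3)(0.48) + (3)(0.04) = -3.72
E[W²] = (-7)²(0.12) + (-5)²(0.12) + (-4)²(0.24) + (-3)²(0.48) + (3)²(0.04) = 17.4
Var(W) = E[W²] − (E[W])² = 17.4 − (-3.72)² = 3.5616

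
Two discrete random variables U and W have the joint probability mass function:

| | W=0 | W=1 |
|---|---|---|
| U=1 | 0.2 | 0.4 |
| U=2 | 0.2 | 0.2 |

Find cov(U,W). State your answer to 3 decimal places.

E[U] = 1.4,  E[W] = 0.6
E[UW] = 0.8
cov(U,W) = E[UW] − E[U]E[W] = 0.8 − (1.4)(0.6) = -0.04

-0.040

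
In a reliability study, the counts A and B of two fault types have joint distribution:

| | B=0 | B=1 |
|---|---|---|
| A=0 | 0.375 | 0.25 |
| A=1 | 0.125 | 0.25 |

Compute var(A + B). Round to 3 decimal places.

E[A] = 0.375,  E[B] = 0.5,  E[AB] = 0.25
var(A) = 0.375 − (0.375)² = 0.234375;  var(B) = 0.5 − (0.5)² = 0.25
Cov(A,B) = 0.25 − (0.375)(0.5) = 0.0625
var(A + B) = (1)²·0.234375 + (1)²·0.25 + 2·(1)·(1)·0.0625 = 0.609375

0.609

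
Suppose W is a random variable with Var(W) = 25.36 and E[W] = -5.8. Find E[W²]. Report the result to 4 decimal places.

E[W²] = Var(W) + (E[W])² = 25.36 + (-5.8)² = 59

59.0000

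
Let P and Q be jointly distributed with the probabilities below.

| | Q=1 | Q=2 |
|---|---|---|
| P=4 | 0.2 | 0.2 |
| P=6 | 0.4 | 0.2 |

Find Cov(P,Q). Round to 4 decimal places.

E[P] = 5.2,  E[Q] = 1.4
E[PQ] = 7.2
Cov(P,Q) = E[PQ] − E[P]E[Q] = 7.2 − (5.2)(1.4) = -0.08

-0.0800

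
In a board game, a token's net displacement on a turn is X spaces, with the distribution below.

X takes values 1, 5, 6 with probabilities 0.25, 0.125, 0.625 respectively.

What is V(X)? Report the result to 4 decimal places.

E[X] = (1)(0.25) + (5)(0.125) + (6)(0.625) = 4.625
E[X²] = (1)²(0.25) + (5)²(0.125) + (6)²(0.625) = 25.875
V(X) = E[X²] − (E[X])² = 25.875 − (4.625)² = 4.484375

4.4844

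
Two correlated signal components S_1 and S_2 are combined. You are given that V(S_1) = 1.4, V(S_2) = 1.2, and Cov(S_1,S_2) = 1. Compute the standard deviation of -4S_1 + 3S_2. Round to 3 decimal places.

V(-4S_1 + 3S_2) = (-4)²·V(S_1) + (3)²·V(S_2) + 2·(-4)·(3)·Cov(S_1,S_2)
= 16·1.4 + 9·1.2 + -24·1 = 9.2
SD(-4S_1 + 3S_2) = √9.2 ≈ 3.033

3.033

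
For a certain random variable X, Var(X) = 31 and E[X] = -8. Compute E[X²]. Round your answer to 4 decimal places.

E[X²] = Var(X) + (E[X])² = 31 + (-8)² = 95

95.0000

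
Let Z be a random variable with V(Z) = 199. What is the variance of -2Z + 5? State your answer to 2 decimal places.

V(-2Z + 5) = (-2)²·V(Z) = 4·199 = 796

796.00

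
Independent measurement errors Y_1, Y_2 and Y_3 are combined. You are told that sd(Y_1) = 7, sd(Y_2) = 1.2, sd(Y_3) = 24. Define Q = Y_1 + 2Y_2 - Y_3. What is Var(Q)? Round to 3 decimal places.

Var(Y_1) = 49, Var(Y_2) = 1.44, Var(Y_3) = 576
By independence, Var(Q) = (1)²Var(Y_1) + (2)²Var(Y_2) + (-1)²Var(Y_3)
= (1)²·49 + (2)²·1.44 + (-1)²·576 = 630.76

630.760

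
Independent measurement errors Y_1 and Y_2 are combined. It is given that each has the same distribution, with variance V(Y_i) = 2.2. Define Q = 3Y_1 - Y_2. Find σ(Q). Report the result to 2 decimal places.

4.69

By independence, V(Q) = (3)²V(Y_1) + (-1)²V(Y_2)
= (3)²·2.2 + (-1)²·2.2 = 22
σ(Q) = √22 ≈ 4.69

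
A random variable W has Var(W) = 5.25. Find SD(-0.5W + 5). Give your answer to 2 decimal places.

1.15

Var(-0.5W + 5) = (-0.5)²·5.25 = 1.3125
SD(-0.5W + 5) = √1.3125 ≈ 1.15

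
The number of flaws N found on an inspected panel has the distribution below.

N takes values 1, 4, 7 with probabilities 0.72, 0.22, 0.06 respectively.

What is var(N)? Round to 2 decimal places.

3.10

E[N] = (1)(0.72) + (4)(0.22) + (7)(0.06) = 2.02
E[N²] = (1)²(0.72) + (4)²(0.22) + (7)²(0.06) = 7.18
var(N) = E[N²] − (E[N])² = 7.18 − (2.02)² = 3.0996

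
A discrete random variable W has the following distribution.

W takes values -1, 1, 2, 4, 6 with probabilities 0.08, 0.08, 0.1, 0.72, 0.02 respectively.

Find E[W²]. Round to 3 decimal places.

E[W²] = (-1)²(0.08) + (1)²(0.08) + (2)²(0.1) + (4)²(0.72) + (6)²(0.02) = 12.8

12.800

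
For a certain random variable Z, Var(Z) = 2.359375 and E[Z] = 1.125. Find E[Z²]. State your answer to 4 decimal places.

E[Z²] = Var(Z) + (E[Z])² = 2.359375 + (1.125)² = 3.625

3.6250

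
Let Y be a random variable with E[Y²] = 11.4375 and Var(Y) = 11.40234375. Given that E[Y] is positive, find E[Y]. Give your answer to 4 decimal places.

0.1875

(E[Y])² = E[Y²] − Var(Y) = 11.4375 − 11.40234375 = 0.03515625
E[Y] = √0.03515625 = 0.1875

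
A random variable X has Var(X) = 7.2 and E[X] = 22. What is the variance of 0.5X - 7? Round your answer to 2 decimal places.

Var(0.5X - 7) = (0.5)²·Var(X) = 0.25·7.2 = 1.8

1.80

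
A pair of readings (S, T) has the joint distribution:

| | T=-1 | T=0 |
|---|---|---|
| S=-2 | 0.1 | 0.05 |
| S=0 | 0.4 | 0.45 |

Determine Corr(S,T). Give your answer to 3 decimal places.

E[S] = -0.3,  E[T] = -0.5
E[ST] = 0.2
cov(S,T) = E[ST] − E[S]E[T] = 0.2 − (-0.3)(-0.5) = 0.05
var(S) = 0.51,  var(T) = 0.25
ρ = 0.05 / √(0.51·0.25) ≈ 0.140

0.140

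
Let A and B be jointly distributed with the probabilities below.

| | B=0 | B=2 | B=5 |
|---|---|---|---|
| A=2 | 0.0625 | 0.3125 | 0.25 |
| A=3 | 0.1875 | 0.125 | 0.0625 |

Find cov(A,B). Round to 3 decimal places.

E[A] = 2.375,  E[B] = 2.4375
E[AB] = 5.4375
cov(A,B) = E[AB] − E[A]E[B] = 5.4375 − (2.375)(2.4375) = -0.3515625

-0.352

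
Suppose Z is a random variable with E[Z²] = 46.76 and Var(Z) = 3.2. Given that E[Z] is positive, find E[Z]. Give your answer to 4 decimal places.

6.6000

(E[Z])² = E[Z²] − Var(Z) = 46.76 − 3.2 = 43.56
E[Z] = √43.56 = 6.6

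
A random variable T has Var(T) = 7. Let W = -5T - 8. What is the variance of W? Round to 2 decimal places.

Var(-5T - 8) = (-5)²·Var(T) = 25·7 = 175

175.00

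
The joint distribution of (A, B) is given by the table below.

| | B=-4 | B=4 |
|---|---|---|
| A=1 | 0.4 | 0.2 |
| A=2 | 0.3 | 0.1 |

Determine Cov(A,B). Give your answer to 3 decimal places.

E[A] = 1.4,  E[B] = -1.6
E[AB] = -2.4
Cov(A,B) = E[AB] − E[A]E[B] = -2.4 − (1.4)(-1.6) = -0.16

-0.160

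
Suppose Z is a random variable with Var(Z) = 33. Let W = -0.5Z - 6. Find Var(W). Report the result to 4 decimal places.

8.2500

Var(-0.5Z - 6) = (-0.5)²·Var(Z) = 0.25·33 = 8.25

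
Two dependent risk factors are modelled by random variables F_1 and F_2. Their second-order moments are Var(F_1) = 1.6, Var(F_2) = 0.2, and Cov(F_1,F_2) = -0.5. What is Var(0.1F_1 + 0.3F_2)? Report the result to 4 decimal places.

Var(0.1F_1 + 0.3F_2) = (0.1)²·Var(F_1) + (0.3)²·Var(F_2) + 2·(0.1)·(0.3)·Cov(F_1,F_2)
= 0.01·1.6 + 0.09·0.2 + 0.06·-0.5 = 0.004

0.0040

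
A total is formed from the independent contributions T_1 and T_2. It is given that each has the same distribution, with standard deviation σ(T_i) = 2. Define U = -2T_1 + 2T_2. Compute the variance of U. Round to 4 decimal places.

32.0000

var(T_i) = (2)² = 4
By independence, var(U) = (-2)²var(T_1) + (2)²var(T_2)
= (-2)²·4 + (2)²·4 = 32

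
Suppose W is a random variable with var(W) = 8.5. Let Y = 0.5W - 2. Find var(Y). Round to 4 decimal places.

var(0.5W - 2) = (0.5)²·var(W) = 0.25·8.5 = 2.125

2.1250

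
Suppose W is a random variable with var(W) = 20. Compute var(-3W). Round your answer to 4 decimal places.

var(-3W) = (-3)²·var(W) = 9·20 = 180

180.0000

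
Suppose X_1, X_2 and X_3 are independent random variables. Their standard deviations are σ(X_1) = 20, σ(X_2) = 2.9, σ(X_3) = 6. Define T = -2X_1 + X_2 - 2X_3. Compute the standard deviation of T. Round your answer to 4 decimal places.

var(X_1) = 400, var(X_2) = 8.41, var(X_3) = 36
By independence, var(T) = (-2)²var(X_1) + (1)²var(X_2) + (-2)²var(X_3)
= (-2)²·400 + (1)²·8.41 + (-2)²·36 = 1752.41
σ(T) = √1752.41 ≈ 41.8618

41.8618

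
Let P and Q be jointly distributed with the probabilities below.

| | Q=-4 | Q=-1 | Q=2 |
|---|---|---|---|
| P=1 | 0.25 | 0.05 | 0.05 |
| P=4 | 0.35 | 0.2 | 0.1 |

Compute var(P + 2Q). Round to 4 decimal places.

23.2875

E[P] = 2.95,  E[Q] = -2.35,  E[PQ] = -6.55
var(P) = 10.75 − (2.95)² = 2.0475;  var(Q) = 10.45 − (-2.35)² = 4.9275
Cov(P,Q) = -6.55 − (2.95)(-2.35) = 0.3825
var(P + 2Q) = (1)²·2.0475 + (2)²·4.9275 + 2·(1)·(2)·0.3825 = 23.2875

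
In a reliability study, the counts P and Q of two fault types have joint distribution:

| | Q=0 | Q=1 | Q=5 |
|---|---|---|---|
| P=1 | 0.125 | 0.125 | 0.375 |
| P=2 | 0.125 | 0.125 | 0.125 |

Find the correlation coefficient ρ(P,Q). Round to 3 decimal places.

-0.255

E[P] = 1.375,  E[Q] = 2.75
E[PQ] = 3.5
Cov(P,Q) = E[PQ] − E[P]E[Q] = 3.5 − (1.375)(2.75) = -0.28125
Var(P) = 0.234375,  Var(Q) = 5.1875
ρ = -0.28125 / √(0.234375·5.1875) ≈ -0.255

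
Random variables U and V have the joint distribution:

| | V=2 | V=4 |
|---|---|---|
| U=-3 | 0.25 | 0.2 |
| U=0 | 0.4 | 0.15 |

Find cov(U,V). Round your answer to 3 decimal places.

-0.255

E[U] = -1.35,  E[V] = 2.7
E[UV] = -3.9
cov(U,V) = E[UV] − E[U]E[V] = -3.9 − (-1.35)(2.7) = -0.255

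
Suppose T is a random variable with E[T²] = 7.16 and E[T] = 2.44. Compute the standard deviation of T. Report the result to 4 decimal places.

V(T) = 7.16 − (2.44)² = 1.2064
SD(T) = √1.2064 ≈ 1.0984

1.0984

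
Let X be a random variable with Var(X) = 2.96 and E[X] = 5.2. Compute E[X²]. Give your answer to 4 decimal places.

30.0000

E[X²] = Var(X) + (E[X])² = 2.96 + (5.2)² = 30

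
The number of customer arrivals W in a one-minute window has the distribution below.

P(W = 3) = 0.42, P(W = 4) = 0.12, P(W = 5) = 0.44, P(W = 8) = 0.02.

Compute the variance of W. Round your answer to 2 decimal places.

1.17

E[W] = (3)(0.42) + (4)(0.12) + (5)(0.44) + (8)(0.02) = 4.1
E[W²] = (3)²(0.42) + (4)²(0.12) + (5)²(0.44) + (8)²(0.02) = 17.98
V(W) = E[W²] − (E[W])² = 17.98 − (4.1)² = 1.17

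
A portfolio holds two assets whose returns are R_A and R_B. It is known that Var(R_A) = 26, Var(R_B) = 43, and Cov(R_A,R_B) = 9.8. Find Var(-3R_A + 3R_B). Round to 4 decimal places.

444.6000

Var(-3R_A + 3R_B) = (-3)²·Var(R_A) + (3)²·Var(R_B) + 2·(-3)·(3)·Cov(R_A,R_B)
= 9·26 + 9·43 + -18·9.8 = 444.6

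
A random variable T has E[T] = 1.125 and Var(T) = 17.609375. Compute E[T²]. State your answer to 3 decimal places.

E[T²] = Var(T) + (E[T])² = 17.609375 + (1.125)² = 18.875

18.875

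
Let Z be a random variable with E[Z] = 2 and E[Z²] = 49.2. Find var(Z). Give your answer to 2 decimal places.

45.20

var(Z) = 49.2 − (2)² = 45.2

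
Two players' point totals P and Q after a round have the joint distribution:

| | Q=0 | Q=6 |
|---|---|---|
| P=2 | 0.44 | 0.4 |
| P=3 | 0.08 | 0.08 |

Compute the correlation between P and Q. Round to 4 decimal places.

E[P] = 2.16,  E[Q] = 2.88
E[PQ] = 6.24
Cov(P,Q) = E[PQ] − E[P]E[Q] = 6.24 − (2.16)(2.88) = 0.0192
Var(P) = 0.1344,  Var(Q) = 8.9856
ρ = 0.0192 / √(0.1344·8.9856) ≈ 0.0175

0.0175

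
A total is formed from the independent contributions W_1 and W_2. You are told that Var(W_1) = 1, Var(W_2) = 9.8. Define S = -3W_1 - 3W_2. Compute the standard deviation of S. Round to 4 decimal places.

9.8590

By independence, Var(S) = (-3)²Var(W_1) + (-3)²Var(W_2)
= (-3)²·1 + (-3)²·9.8 = 97.2
σ(S) = √97.2 ≈ 9.8590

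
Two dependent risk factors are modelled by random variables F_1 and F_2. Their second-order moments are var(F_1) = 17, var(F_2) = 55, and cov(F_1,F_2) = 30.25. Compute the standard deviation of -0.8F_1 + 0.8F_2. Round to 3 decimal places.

var(-0.8F_1 + 0.8F_2) = (-0.8)²·var(F_1) + (0.8)²·var(F_2) + 2·(-0.8)·(0.8)·cov(F_1,F_2)
= 0.64·17 + 0.64·55 + -1.28·30.25 = 7.36
SD(-0.8F_1 + 0.8F_2) = √7.36 ≈ 2.713

2.713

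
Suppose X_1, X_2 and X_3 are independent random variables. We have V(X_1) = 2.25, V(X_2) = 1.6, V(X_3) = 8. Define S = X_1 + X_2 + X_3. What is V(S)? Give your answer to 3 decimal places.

11.850

By independence, V(S) = (1)²V(X_1) + (1)²V(X_2) + (1)²V(X_3)
= (1)²·2.25 + (1)²·1.6 + (1)²·8 = 11.85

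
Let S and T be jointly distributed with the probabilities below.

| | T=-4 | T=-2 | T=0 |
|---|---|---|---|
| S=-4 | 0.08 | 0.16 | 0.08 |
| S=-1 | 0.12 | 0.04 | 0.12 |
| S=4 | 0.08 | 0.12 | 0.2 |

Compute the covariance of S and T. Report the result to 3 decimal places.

0.950

E[S] = 0.04,  E[T] = -1.76
E[ST] = 0.88
Cov(S,T) = E[ST] − E[S]E[T] = 0.88 − (0.04)(-1.76) = 0.9504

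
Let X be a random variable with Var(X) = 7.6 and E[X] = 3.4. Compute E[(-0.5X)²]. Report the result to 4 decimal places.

4.7900

E[-0.5X] = -0.5·3.4 = -1.7
Var(-0.5X) = (-0.5)²·7.6 = 1.9
E[(-0.5X)²] = Var((-0.5X)) + (E[(-0.5X)])² = 1.9 + (-1.7)² = 4.79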